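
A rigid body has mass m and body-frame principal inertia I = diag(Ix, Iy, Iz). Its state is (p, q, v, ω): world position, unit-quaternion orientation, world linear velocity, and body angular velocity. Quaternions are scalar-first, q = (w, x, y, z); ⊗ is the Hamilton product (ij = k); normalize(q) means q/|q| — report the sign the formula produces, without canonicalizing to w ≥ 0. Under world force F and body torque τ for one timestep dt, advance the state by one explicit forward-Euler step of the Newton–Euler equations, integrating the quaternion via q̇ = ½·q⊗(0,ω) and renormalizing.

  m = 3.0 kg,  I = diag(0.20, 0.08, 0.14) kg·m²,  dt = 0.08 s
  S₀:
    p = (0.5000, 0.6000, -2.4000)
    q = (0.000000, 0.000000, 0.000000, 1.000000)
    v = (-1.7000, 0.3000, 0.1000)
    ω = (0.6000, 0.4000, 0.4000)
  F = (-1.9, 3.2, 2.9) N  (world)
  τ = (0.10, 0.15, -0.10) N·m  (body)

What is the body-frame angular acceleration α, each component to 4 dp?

α = (0.4520, 1.6950, -0.5086)

ω×(Iω) gyroscopic = (0.0096, 0.0144, -0.0288)
(τ − ω×Iω)/I = (0.4520, 1.6950, -0.5086)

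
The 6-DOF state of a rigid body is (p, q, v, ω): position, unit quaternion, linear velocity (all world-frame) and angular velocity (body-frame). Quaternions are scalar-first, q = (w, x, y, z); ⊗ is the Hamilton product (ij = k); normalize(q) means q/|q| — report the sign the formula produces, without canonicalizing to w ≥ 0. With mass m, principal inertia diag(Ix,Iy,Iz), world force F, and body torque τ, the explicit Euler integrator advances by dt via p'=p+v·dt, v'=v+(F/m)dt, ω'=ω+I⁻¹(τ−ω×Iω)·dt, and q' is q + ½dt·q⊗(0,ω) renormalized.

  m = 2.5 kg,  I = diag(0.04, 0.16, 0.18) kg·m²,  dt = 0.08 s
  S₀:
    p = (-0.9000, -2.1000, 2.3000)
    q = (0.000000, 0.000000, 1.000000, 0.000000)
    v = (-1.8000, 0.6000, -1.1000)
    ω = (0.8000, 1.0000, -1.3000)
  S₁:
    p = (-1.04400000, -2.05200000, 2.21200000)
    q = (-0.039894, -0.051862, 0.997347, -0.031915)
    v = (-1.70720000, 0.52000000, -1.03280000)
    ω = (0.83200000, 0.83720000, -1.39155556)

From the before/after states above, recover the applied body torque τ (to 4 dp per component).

Δω = ω₁−ω₀ = (0.03200000, -0.16280000, -0.09155556)
I·α + gyro = (-0.0100, -0.1800, -0.1100)

τ = (-0.0100, -0.1800, -0.1100)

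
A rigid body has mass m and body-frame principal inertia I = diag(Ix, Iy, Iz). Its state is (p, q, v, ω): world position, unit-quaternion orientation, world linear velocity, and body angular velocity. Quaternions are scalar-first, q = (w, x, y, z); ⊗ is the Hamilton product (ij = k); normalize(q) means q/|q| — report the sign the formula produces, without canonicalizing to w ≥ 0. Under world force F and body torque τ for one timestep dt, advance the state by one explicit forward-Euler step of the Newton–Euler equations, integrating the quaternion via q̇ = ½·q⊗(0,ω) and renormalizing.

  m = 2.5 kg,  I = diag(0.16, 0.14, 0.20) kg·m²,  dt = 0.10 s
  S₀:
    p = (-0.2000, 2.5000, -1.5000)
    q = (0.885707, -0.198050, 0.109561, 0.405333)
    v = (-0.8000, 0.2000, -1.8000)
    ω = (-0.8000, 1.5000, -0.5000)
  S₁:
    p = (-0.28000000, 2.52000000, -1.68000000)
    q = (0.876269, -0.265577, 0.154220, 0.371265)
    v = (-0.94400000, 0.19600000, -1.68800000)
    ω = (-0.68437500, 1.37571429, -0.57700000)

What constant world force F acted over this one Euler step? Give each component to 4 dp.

v₁ − v₀ = (-0.14400000, -0.00400000, 0.11200000)
m·(v₁−v₀)/dt = (-3.6000, -0.1000, 2.8000)

F = (-3.6000, -0.1000, 2.8000)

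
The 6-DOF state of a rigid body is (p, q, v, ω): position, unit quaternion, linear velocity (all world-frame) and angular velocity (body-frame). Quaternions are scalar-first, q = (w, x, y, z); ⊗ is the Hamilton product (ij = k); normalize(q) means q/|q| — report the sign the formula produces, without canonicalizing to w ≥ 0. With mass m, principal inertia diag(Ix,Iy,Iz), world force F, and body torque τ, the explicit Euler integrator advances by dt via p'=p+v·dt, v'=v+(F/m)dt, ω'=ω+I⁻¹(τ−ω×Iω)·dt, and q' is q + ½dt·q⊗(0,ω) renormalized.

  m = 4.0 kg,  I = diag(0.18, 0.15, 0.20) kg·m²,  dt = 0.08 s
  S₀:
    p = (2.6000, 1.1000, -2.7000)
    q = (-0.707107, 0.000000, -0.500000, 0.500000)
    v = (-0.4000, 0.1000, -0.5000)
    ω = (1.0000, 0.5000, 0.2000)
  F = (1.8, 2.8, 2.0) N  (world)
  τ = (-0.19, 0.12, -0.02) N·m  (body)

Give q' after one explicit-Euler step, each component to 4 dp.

Hamilton product q⊗(0,ω) = (0.1500000, -1.0571070, 0.1464465, 0.3585786)
q' = normalize(q + ½dt·q⊗(0,ω)) = (-0.7004, -0.0422, -0.4936, 0.5138)

q' = (-0.7004, -0.0422, -0.4936, 0.5138)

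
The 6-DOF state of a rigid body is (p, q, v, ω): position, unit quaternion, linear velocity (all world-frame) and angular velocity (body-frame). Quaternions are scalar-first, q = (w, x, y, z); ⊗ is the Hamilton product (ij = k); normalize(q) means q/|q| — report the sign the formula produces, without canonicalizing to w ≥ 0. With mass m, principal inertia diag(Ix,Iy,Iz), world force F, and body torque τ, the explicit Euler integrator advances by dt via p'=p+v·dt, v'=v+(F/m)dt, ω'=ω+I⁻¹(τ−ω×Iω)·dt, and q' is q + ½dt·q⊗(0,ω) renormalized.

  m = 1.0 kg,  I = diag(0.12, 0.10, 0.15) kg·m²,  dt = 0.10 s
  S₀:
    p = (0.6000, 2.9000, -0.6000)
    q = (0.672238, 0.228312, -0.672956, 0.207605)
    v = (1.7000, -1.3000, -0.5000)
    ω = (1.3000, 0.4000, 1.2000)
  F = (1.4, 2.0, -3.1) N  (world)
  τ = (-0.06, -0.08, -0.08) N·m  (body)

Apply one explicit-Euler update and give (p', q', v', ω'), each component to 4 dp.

precession coupling ω×(Iω) = (0.0240, -0.0468, -0.0104)
angular accel α = (-0.7000, -0.3320, -0.4640)
new body rate ω' = (1.2300, 0.3668, 1.1536)
2q̇ = q⊗(0,ω) = (-0.2767492, -0.0166798, 0.2648073, 1.7728532)
q + ½dt·q⊗(0,ω), renormalized = (0.6557, 0.2265, -0.6570, 0.2950)
a = (1.4000, 2.0000, -3.1000)
p' = p + v·dt = (0.7700, 2.7700, -0.6500)
new velocity v' = (1.8400, -1.1000, -0.8100)

p' = (0.7700, 2.7700, -0.6500)
q' = (0.6557, 0.2265, -0.6570, 0.2950)
v' = (1.8400, -1.1000, -0.8100)
ω' = (1.2300, 0.3668, 1.1536)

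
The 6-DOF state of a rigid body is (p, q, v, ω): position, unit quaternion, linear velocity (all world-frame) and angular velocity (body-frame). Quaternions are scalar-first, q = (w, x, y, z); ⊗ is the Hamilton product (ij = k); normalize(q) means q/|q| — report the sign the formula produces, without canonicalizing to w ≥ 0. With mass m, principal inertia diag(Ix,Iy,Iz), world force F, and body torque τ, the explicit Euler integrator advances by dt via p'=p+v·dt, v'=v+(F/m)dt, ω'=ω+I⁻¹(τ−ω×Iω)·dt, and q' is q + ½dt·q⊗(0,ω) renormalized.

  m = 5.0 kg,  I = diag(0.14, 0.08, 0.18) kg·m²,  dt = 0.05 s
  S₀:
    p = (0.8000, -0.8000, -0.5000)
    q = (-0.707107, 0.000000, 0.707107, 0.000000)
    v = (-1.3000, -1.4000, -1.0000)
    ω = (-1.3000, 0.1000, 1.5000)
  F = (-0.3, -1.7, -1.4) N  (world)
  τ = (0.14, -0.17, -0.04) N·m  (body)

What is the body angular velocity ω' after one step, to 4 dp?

(τ − ω×Iω)/I = (0.8929, -3.1000, -0.2656)
new body rate ω' = (-1.2554, -0.0550, 1.4867)

ω' = (-1.2554, -0.0550, 1.4867)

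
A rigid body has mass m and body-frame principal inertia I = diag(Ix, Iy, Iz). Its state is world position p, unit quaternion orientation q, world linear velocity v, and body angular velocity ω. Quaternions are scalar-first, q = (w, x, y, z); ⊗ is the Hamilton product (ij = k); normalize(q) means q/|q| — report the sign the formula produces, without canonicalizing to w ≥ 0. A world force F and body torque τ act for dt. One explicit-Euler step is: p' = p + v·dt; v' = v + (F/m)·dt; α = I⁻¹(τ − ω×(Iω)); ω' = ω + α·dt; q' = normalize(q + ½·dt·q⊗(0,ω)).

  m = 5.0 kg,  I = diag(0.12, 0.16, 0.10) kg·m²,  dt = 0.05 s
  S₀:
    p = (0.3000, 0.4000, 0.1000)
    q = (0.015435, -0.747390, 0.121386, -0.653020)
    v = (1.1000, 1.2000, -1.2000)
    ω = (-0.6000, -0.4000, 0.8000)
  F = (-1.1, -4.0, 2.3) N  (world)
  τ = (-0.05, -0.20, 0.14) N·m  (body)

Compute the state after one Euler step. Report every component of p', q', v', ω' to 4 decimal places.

p' = (0.3550, 0.4600, 0.0400)
q' = (0.0185, -0.7515, 0.1459, -0.6432)
v' = (1.0890, 1.1600, -1.1770)
ω' = (-0.6288, -0.4595, 0.8652)

gyro term ω×Iω = (0.0192, -0.0096, 0.0096)
(τ − ω×Iω)/I = (-0.5767, -1.1900, 1.3040)
new body rate ω' = (-0.6288, -0.4595, 0.8652)
2q̇ = q⊗(0,ω) = (0.1225364, -0.1733602, 0.9835500, 0.3841356)
q + ½dt·q⊗(0,ω), renormalized = (0.0185, -0.7515, 0.1459, -0.6432)
a = (-0.2200, -0.8000, 0.4600)
new position p' = (0.3550, 0.4600, 0.0400)
new velocity v' = (1.0890, 1.1600, -1.1770)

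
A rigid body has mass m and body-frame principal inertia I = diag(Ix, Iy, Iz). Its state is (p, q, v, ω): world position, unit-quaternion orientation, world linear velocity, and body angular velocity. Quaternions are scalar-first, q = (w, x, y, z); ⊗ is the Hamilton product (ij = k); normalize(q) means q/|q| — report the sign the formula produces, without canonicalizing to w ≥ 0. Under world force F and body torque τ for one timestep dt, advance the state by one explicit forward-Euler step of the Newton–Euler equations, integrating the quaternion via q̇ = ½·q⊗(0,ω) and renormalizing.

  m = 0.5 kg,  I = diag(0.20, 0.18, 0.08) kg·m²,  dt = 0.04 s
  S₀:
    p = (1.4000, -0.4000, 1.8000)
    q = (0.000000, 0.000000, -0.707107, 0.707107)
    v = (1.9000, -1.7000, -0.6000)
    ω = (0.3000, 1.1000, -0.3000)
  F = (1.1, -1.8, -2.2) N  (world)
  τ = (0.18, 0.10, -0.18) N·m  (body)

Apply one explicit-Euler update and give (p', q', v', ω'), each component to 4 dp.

p' = (1.4760, -0.4680, 1.7760)
q' = (0.0198, -0.0113, -0.7027, 0.7112)
v' = (1.9880, -1.8440, -0.7760)
ω' = (0.3294, 1.1246, -0.3867)

linear accel F/m = (2.2000, -3.6000, -4.4000)
p' = p + v·dt = (1.4760, -0.4680, 1.7760)
new velocity v' = (1.9880, -1.8440, -0.7760)
gyro term ω×Iω = (0.0330, -0.0108, -0.0066)
α = I⁻¹(τ − ω×Iω) = (0.7350, 0.6156, -2.1675)
new body rate ω' = (0.3294, 1.1246, -0.3867)
q⊗(0,ω) = (0.9899498, -0.5656856, 0.2121321, 0.2121321)
updated quaternion q' = (0.0198, -0.0113, -0.7027, 0.7112)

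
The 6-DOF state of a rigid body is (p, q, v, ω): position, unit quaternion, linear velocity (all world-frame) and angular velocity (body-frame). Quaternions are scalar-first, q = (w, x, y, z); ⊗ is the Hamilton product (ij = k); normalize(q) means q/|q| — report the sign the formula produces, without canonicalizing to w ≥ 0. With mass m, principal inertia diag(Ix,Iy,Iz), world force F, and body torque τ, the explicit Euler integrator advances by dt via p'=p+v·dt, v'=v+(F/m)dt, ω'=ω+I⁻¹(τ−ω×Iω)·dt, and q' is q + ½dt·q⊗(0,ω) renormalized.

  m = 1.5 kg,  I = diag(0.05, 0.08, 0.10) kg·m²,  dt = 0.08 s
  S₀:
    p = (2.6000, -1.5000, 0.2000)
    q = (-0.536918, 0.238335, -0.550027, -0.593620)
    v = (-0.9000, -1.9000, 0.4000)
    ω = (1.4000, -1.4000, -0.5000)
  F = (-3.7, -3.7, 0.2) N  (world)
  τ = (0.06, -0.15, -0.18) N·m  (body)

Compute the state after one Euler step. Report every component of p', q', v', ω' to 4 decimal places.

linear accel F/m = (-2.4667, -2.4667, 0.1333)
new position p' = (2.5280, -1.6520, 0.2320)
new velocity v' = (-1.0973, -2.0973, 0.4107)
ω×(Iω) gyroscopic = (0.0140, 0.0350, -0.0588)
angular accel α = (0.9200, -2.3125, -1.2120)
ω + α·dt = (1.4736, -1.5850, -0.5970)
2q̇ = q⊗(0,ω) = (-1.4005168, -1.3077397, 0.0397847, 0.7048278)
q' = normalize(q + ½dt·q⊗(0,ω)) = (-0.5910, 0.1854, -0.5466, -0.5636)

p' = (2.5280, -1.6520, 0.2320)
q' = (-0.5910, 0.1854, -0.5466, -0.5636)
v' = (-1.0973, -2.0973, 0.4107)
ω' = (1.4736, -1.5850, -0.5970)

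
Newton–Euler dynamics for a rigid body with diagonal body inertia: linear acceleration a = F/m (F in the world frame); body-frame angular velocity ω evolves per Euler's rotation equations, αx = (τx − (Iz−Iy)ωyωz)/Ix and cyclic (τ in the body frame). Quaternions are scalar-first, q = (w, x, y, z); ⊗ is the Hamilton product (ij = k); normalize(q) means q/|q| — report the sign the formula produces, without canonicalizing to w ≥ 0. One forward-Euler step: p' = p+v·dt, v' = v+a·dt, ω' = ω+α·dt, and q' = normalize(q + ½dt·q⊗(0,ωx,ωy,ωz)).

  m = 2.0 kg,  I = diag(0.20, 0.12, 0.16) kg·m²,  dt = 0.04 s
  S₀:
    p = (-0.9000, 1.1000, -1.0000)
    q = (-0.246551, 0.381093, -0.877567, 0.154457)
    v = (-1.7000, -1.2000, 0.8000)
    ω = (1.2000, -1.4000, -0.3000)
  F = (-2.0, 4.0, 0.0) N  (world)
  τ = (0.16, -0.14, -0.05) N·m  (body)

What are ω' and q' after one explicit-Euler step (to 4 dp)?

ω' = (1.2286, -1.4419, -0.3461)
q' = (-0.2791, 0.3845, -0.8641, 0.1662)

ω×(Iω) gyroscopic = (0.0168, -0.0144, 0.1344)
α = I⁻¹(τ − ω×Iω) = (0.7160, -1.0467, -1.1525)
new body rate ω' = (1.2286, -1.4419, -0.3461)
2q̇ = q⊗(0,ω) = (-1.6395683, 0.1836487, 0.6448477, 0.5935155)
q + ½dt·q⊗(0,ω), renormalized = (-0.2791, 0.3845, -0.8641, 0.1662)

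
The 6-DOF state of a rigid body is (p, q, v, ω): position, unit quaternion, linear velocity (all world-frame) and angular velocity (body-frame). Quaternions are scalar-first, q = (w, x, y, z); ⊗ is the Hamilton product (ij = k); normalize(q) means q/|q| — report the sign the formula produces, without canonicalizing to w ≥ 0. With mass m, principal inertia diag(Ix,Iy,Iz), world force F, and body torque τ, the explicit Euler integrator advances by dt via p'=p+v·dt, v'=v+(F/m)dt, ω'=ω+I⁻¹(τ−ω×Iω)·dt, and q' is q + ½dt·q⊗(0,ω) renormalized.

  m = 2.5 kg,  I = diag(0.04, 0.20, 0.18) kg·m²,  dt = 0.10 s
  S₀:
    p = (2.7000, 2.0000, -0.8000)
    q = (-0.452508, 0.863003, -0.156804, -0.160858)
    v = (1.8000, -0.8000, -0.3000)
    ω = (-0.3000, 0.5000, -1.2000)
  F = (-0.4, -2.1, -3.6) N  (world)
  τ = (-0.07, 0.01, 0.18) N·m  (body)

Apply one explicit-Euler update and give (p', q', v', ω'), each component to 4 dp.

p' = (2.8800, 1.9200, -0.8300)
q' = (-0.4443, 0.8813, -0.1137, -0.1142)
v' = (1.7840, -0.8840, -0.4440)
ω' = (-0.5050, 0.5302, -1.0867)

precession coupling ω×(Iω) = (0.0120, -0.0504, -0.0240)
angular accel α = (-2.0500, 0.3020, 1.1333)
new body rate ω' = (-0.5050, 0.5302, -1.0867)
Hamilton product q⊗(0,ω) = (0.1442733, 0.4043462, 0.8576070, 0.9274699)
q + ½dt·q⊗(0,ω), renormalized = (-0.4443, 0.8813, -0.1137, -0.1142)
p + v·dt = (2.8800, 1.9200, -0.8300)
v + (F/m)dt = (1.7840, -0.8840, -0.4440)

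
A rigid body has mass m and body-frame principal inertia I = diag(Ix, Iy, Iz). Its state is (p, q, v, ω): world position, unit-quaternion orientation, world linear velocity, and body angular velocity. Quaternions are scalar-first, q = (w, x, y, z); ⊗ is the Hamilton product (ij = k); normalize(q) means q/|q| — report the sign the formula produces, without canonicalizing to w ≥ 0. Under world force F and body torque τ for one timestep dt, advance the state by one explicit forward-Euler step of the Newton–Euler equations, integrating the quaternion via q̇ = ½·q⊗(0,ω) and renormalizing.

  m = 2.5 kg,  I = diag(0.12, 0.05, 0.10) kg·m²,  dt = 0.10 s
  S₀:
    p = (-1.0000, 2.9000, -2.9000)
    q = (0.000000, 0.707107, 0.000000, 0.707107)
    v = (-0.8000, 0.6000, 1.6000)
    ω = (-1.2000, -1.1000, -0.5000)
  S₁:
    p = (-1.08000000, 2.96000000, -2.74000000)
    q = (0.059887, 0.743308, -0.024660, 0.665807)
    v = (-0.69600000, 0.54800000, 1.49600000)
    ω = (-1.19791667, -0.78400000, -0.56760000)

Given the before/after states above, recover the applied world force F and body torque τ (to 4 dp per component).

F = (2.6000, -1.3000, -2.6000)
τ = (0.0300, 0.1700, -0.1600)

ω₁ − ω₀ = (0.00208333, 0.31600000, -0.06760000)
τ = I·(Δω/dt) + ω₀×(Iω₀) = (0.0300, 0.1700, -0.1600)
v₁ − v₀ = (0.10400000, -0.05200000, -0.10400000)
F = m·Δv/dt = (2.6000, -1.3000, -2.6000)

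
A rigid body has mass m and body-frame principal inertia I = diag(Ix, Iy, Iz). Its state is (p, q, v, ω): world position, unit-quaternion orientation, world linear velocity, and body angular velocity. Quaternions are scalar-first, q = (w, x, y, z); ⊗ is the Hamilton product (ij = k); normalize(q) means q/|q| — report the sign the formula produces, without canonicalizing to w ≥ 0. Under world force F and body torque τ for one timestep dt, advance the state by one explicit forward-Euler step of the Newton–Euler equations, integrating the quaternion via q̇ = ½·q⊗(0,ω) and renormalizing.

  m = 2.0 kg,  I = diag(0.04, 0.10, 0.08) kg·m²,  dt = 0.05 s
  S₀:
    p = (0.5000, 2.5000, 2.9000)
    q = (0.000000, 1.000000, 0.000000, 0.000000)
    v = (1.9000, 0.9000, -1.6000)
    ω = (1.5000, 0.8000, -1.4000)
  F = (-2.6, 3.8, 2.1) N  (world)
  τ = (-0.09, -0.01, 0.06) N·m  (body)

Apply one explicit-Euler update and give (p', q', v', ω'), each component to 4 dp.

p' = (0.5950, 2.5450, 2.8200)
q' = (-0.0374, 0.9985, 0.0349, 0.0200)
v' = (1.8350, 0.9950, -1.5475)
ω' = (1.3595, 0.7530, -1.4075)

ω×(Iω) gyroscopic = (0.0224, 0.0840, 0.0720)
angular accel α = (-2.8100, -0.9400, -0.1500)
new body rate ω' = (1.3595, 0.7530, -1.4075)
Hamilton product q⊗(0,ω) = (-1.5000000, 0.0000000, 1.4000000, 0.8000000)
updated quaternion q' = (-0.0374, 0.9985, 0.0349, 0.0200)
new position p' = (0.5950, 2.5450, 2.8200)
v' = v + a·dt = (1.8350, 0.9950, -1.5475)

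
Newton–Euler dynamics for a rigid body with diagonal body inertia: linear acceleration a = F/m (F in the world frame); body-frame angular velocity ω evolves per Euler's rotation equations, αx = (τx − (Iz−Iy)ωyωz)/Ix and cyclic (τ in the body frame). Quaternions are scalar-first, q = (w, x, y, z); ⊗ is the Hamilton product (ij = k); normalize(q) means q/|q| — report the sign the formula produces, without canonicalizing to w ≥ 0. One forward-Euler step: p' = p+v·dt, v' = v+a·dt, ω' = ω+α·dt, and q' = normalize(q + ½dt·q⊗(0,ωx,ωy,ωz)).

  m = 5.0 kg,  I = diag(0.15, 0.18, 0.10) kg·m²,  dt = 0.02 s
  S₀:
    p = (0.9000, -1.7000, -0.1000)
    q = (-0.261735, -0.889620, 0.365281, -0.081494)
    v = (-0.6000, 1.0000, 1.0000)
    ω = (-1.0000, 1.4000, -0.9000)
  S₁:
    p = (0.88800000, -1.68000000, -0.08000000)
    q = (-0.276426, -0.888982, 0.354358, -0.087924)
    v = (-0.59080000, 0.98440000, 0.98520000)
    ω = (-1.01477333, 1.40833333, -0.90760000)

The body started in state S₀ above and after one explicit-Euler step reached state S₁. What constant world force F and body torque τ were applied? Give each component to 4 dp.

F = (2.3000, -3.9000, -3.7000)
τ = (-0.0100, 0.1200, -0.0800)

Δω = ω₁−ω₀ = (-0.01477333, 0.00833333, -0.00760000)
ω₀×(Iω₀) = (0.1008, 0.0450, -0.0420)
τ = I·(Δω/dt) + ω₀×(Iω₀) = (-0.0100, 0.1200, -0.0800)
v₁ − v₀ = (0.00920000, -0.01560000, -0.01480000)
applied force F = (2.3000, -3.9000, -3.7000)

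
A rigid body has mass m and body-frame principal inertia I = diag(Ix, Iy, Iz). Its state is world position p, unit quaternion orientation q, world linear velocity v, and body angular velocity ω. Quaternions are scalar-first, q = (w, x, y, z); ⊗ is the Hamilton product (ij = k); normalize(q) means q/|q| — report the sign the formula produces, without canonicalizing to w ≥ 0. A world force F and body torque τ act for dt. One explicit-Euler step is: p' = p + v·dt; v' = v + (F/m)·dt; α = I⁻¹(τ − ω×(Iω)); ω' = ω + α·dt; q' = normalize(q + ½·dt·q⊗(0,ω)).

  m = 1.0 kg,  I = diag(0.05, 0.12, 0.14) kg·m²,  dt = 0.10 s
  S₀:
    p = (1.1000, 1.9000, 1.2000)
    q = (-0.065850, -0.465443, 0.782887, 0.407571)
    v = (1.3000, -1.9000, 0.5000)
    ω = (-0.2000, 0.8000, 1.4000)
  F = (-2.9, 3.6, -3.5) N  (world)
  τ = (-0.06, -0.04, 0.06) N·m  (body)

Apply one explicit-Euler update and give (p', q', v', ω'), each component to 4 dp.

p' = (1.2300, 1.7100, 1.2500)
q' = (-0.1299, -0.4249, 0.8061, 0.3909)
v' = (1.0100, -1.5400, 0.1500)
ω' = (-0.3648, 0.7457, 1.4509)

new position p' = (1.2300, 1.7100, 1.2500)
v + (F/m)dt = (1.0100, -1.5400, 0.1500)
ω×(Iω) gyroscopic = (0.0224, 0.0252, -0.0112)
angular accel α = (-1.6480, -0.5433, 0.5086)
new body rate ω' = (-0.3648, 0.7457, 1.4509)
2q̇ = q⊗(0,ω) = (-1.2899976, 0.7831550, 0.5174260, -0.3079670)
updated quaternion q' = (-0.1299, -0.4249, 0.8061, 0.3909)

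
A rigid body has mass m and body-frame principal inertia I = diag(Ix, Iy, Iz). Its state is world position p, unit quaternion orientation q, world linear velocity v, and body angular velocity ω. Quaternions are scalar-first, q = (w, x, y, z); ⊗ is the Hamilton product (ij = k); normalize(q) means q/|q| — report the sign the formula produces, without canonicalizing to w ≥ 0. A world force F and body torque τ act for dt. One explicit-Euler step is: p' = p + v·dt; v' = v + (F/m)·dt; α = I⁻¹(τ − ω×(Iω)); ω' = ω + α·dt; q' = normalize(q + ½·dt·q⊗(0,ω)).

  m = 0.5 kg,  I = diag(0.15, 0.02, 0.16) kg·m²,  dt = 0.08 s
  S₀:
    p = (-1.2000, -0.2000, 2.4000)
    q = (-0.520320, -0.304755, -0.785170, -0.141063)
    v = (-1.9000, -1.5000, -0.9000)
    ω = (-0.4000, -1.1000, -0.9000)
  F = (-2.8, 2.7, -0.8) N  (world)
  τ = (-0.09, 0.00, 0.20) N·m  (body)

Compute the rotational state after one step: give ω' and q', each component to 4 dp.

ω' = (-0.5219, -1.0856, -0.7714)
q' = (-0.5638, -0.2739, -0.7696, -0.1213)

(τ − ω×Iω)/I = (-1.5240, 0.1800, 1.6075)
new body rate ω' = (-0.5219, -1.0856, -0.7714)
2q̇ = q⊗(0,ω) = (-1.1125457, 0.7596117, 0.3544977, 0.4894505)
updated quaternion q' = (-0.5638, -0.2739, -0.7696, -0.1213)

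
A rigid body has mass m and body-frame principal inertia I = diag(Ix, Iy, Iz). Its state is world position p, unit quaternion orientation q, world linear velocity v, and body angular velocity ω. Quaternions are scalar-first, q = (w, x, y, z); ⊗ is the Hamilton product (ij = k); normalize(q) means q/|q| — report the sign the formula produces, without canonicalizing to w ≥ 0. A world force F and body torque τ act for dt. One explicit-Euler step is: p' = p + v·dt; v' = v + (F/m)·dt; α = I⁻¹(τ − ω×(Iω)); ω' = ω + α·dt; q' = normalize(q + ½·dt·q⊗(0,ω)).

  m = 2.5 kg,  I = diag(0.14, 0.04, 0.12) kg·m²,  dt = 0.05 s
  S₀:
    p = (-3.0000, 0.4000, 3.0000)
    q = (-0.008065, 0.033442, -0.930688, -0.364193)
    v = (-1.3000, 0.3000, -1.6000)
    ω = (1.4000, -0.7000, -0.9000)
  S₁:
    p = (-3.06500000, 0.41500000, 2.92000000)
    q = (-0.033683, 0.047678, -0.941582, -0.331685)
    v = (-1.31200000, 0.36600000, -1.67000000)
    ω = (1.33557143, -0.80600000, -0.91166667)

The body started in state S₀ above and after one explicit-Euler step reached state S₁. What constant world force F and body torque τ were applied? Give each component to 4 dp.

F = (-0.6000, 3.3000, -3.5000)
τ = (-0.1300, -0.1100, 0.0700)

ω₁ − ω₀ = (-0.06442857, -0.10600000, -0.01166667)
I·α + gyro = (-0.1300, -0.1100, 0.0700)
Δv = v₁−v₀ = (-0.01200000, 0.06600000, -0.07000000)
applied force F = (-0.6000, 3.3000, -3.5000)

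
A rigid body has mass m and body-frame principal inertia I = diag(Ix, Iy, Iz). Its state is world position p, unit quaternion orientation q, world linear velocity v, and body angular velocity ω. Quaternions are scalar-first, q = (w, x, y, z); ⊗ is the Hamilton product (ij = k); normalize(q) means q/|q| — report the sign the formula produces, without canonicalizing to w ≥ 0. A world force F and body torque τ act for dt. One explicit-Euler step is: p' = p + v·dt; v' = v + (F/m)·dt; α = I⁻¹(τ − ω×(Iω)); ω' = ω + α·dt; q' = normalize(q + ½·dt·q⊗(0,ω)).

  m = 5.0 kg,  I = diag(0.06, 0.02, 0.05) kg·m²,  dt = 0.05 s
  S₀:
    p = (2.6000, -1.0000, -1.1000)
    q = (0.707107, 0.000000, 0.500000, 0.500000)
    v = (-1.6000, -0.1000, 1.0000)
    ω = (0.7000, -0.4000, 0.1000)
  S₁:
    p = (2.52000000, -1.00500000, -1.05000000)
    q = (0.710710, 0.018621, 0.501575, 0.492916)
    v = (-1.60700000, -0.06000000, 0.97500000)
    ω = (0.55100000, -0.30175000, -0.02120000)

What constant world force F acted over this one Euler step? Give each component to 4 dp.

velocity change Δv = (-0.00700000, 0.04000000, -0.02500000)
F = m·Δv/dt = (-0.7000, 4.0000, -2.5000)

F = (-0.7000, 4.0000, -2.5000)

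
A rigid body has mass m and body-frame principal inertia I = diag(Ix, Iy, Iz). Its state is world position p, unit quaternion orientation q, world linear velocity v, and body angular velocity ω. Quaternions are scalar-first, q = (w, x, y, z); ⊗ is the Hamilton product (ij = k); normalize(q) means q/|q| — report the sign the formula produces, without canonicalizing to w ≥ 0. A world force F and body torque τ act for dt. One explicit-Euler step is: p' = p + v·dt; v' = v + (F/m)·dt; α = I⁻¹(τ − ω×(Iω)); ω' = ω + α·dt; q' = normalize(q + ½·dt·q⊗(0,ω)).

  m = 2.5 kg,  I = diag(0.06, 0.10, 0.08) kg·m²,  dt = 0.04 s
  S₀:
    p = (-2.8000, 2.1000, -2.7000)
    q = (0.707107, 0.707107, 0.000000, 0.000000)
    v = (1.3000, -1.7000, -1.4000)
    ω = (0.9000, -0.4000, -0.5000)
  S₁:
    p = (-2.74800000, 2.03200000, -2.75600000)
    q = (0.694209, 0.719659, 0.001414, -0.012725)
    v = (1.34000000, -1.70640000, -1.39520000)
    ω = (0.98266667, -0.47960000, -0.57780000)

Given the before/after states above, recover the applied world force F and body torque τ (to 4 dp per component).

F = (2.5000, -0.4000, 0.3000)
τ = (0.1200, -0.1900, -0.1700)

velocity change Δv = (0.04000000, -0.00640000, 0.00480000)
applied force F = (2.5000, -0.4000, 0.3000)
rate change Δω = (0.08266667, -0.07960000, -0.07780000)
τ = I·(Δω/dt) + ω₀×(Iω₀) = (0.1200, -0.1900, -0.1700)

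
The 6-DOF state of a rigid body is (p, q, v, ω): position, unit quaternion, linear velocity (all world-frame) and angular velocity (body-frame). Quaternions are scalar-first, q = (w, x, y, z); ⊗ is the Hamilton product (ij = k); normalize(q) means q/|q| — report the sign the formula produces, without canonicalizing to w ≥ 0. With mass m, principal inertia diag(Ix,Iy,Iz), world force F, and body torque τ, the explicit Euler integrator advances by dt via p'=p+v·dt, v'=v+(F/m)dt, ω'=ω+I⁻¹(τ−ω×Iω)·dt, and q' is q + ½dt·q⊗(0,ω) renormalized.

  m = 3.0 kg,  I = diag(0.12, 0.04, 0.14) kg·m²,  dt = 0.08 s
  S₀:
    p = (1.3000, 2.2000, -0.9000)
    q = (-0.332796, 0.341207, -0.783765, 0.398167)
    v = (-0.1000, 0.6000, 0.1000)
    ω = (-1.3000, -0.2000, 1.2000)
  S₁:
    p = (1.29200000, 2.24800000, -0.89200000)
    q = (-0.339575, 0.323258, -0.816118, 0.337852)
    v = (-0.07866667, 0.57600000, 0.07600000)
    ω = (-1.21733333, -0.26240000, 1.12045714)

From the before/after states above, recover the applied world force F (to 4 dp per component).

Δv = v₁−v₀ = (0.02133333, -0.02400000, -0.02400000)
F = m·Δv/dt = (0.8000, -0.9000, -0.9000)

F = (0.8000, -0.9000, -0.9000)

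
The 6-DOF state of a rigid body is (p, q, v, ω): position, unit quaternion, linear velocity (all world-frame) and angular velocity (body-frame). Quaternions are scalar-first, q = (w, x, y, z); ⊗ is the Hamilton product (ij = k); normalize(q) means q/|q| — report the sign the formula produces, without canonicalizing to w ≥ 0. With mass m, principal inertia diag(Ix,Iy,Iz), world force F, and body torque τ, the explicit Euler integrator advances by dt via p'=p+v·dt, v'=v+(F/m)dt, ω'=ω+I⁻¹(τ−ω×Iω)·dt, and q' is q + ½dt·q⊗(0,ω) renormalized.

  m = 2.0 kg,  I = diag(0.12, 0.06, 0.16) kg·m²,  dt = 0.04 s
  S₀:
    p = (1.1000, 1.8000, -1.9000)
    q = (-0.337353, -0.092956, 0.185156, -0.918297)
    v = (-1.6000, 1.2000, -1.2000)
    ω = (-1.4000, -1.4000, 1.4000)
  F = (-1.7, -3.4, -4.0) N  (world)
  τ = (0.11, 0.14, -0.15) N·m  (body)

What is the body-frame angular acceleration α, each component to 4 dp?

precession coupling ω×(Iω) = (-0.1960, 0.0784, -0.1176)
(τ − ω×Iω)/I = (2.5500, 1.0267, -0.2025)

α = (2.5500, 1.0267, -0.2025)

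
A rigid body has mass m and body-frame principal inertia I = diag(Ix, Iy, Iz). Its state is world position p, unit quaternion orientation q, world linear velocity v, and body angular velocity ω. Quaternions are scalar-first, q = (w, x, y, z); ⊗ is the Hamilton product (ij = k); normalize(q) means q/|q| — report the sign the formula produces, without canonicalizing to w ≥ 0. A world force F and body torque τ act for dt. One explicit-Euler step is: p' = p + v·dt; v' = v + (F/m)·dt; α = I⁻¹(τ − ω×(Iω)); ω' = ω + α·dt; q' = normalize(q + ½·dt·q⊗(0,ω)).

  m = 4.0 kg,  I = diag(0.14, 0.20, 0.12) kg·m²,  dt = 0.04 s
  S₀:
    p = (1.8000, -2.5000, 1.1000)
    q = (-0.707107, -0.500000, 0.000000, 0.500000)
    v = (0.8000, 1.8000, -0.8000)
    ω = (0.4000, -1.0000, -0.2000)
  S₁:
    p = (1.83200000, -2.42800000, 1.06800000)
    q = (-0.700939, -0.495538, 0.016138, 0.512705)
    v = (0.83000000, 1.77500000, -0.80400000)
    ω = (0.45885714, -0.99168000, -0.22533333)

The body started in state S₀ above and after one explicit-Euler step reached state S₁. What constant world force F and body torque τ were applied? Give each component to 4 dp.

velocity change Δv = (0.03000000, -0.02500000, -0.00400000)
applied force F = (3.0000, -2.5000, -0.4000)
rate change Δω = (0.05885714, 0.00832000, -0.02533333)
precession coupling = (-0.0160, -0.0016, -0.0240)
I·α + gyro = (0.1900, 0.0400, -0.1000)

F = (3.0000, -2.5000, -0.4000)
τ = (0.1900, 0.0400, -0.1000)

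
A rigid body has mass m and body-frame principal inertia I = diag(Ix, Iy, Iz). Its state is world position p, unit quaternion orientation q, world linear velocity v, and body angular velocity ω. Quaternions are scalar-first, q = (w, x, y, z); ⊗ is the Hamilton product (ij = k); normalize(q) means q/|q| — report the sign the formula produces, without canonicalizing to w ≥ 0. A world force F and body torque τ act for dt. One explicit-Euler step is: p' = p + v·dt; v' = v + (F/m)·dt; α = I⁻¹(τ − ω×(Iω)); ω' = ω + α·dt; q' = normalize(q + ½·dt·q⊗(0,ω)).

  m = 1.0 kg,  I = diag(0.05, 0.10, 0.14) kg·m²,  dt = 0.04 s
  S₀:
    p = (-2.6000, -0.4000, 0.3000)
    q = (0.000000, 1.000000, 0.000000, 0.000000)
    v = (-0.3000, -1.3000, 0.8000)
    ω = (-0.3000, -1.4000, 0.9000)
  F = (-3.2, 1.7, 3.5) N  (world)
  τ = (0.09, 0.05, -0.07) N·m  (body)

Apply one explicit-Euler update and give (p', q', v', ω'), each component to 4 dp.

angular accel α = (2.8080, 0.2570, -0.6500)
new body rate ω' = (-0.1877, -1.3897, 0.8740)
2q̇ = q⊗(0,ω) = (0.3000000, 0.0000000, -0.9000000, -1.4000000)
updated quaternion q' = (0.0060, 0.9994, -0.0180, -0.0280)
p' = p + v·dt = (-2.6120, -0.4520, 0.3320)
new velocity v' = (-0.4280, -1.2320, 0.9400)

p' = (-2.6120, -0.4520, 0.3320)
q' = (0.0060, 0.9994, -0.0180, -0.0280)
v' = (-0.4280, -1.2320, 0.9400)
ω' = (-0.1877, -1.3897, 0.8740)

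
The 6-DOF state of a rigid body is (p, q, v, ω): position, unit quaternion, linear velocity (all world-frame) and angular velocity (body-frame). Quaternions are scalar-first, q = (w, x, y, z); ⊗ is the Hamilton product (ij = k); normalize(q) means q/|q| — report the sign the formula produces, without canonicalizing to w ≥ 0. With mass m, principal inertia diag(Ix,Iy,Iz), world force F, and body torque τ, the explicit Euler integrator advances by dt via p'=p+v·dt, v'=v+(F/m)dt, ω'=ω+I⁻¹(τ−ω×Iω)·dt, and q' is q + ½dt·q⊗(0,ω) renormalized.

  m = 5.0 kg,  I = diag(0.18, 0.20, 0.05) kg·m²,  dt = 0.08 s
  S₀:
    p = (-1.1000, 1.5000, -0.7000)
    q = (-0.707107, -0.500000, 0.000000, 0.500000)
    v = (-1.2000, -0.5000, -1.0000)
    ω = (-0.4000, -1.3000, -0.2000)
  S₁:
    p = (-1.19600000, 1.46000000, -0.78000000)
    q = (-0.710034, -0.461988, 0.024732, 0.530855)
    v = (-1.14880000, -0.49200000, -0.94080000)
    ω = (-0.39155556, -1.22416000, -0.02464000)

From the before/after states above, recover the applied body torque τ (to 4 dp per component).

τ = (-0.0200, 0.2000, 0.1200)

ω₁ − ω₀ = (0.00844444, 0.07584000, 0.17536000)
gyro term ω₀×Iω₀ = (-0.0390, 0.0104, 0.0104)
τ = I·(Δω/dt) + ω₀×(Iω₀) = (-0.0200, 0.2000, 0.1200)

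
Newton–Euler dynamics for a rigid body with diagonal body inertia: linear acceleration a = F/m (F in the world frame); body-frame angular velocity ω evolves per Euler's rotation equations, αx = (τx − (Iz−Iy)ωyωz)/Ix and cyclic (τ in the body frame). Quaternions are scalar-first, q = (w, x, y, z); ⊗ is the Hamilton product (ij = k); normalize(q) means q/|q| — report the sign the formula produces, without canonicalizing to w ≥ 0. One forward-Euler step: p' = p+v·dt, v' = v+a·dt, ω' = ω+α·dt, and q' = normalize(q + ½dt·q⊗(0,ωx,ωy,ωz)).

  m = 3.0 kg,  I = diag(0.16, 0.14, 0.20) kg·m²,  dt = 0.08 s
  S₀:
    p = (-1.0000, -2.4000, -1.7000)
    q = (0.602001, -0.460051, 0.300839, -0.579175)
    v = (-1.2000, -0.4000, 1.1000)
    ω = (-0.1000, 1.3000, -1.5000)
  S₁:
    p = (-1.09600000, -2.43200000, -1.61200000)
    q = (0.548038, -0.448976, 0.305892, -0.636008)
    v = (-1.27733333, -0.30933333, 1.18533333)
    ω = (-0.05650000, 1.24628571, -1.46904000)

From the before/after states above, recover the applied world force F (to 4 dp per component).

Δv = v₁−v₀ = (-0.07733333, 0.09066667, 0.08533333)
applied force F = (-2.9000, 3.4000, 3.2000)

F = (-2.9000, 3.4000, 3.2000)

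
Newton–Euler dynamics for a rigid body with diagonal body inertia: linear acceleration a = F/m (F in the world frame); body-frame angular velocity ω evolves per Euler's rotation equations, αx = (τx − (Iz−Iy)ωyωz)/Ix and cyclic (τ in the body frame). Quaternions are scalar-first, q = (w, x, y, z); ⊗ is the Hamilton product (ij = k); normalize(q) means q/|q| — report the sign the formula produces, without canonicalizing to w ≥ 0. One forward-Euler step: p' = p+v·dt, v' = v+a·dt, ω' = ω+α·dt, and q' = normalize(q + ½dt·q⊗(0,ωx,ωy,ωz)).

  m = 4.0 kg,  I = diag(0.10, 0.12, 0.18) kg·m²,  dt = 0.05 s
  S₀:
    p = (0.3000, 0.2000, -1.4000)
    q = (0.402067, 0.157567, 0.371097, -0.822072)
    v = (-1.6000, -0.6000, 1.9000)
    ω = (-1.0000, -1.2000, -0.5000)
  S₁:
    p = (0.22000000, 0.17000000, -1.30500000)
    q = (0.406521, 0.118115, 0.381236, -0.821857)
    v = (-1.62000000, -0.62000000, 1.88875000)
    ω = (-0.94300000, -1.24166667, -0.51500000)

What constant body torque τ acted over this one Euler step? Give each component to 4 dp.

τ = (0.1500, -0.1400, -0.0300)

ω₁ − ω₀ = (0.05700000, -0.04166667, -0.01500000)
precession coupling = (0.0360, -0.0400, 0.0240)
I·α + gyro = (0.1500, -0.1400, -0.0300)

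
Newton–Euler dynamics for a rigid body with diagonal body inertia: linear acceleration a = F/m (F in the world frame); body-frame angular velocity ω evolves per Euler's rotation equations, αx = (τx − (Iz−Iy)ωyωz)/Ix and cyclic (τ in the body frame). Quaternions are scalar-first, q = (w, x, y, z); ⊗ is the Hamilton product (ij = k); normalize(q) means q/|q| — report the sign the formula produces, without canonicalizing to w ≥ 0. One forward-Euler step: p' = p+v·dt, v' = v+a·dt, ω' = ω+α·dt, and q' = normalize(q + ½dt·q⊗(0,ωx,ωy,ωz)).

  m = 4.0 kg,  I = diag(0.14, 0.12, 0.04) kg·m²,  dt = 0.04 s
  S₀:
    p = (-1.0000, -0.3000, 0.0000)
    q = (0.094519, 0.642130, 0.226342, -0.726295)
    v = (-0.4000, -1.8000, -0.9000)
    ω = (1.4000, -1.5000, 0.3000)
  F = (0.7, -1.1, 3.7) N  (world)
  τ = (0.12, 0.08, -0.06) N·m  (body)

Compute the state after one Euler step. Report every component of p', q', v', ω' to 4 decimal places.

a = (0.1750, -0.2750, 0.9250)
p + v·dt = (-1.0160, -0.3720, -0.0360)
new velocity v' = (-0.3930, -1.8110, -0.8630)
angular accel α = (0.6000, 0.3167, -2.5500)
ω' = ω + α·dt = (1.4240, -1.4873, 0.1980)
Hamilton product q⊗(0,ω) = (-0.3415805, -0.8892133, -1.3512305, -1.2517181)
q + ½dt·q⊗(0,ω), renormalized = (0.0876, 0.6238, 0.1991, -0.7507)

p' = (-1.0160, -0.3720, -0.0360)
q' = (0.0876, 0.6238, 0.1991, -0.7507)
v' = (-0.3930, -1.8110, -0.8630)
ω' = (1.4240, -1.4873, 0.1980)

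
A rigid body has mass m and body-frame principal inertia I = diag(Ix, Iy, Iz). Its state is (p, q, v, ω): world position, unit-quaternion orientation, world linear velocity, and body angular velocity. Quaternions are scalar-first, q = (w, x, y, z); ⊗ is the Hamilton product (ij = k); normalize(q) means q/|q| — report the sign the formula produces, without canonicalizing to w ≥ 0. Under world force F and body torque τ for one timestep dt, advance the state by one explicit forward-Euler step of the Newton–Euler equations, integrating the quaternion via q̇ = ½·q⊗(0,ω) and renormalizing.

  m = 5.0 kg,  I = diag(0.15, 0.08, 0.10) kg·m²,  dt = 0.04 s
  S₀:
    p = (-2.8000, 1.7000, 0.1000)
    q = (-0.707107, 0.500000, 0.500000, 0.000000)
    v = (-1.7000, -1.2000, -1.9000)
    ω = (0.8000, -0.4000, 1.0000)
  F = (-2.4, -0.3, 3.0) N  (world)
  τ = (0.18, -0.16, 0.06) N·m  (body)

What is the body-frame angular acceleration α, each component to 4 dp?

precession coupling ω×(Iω) = (-0.0080, 0.0400, 0.0224)
(τ − ω×Iω)/I = (1.2533, -2.5000, 0.3760)

α = (1.2533, -2.5000, 0.3760)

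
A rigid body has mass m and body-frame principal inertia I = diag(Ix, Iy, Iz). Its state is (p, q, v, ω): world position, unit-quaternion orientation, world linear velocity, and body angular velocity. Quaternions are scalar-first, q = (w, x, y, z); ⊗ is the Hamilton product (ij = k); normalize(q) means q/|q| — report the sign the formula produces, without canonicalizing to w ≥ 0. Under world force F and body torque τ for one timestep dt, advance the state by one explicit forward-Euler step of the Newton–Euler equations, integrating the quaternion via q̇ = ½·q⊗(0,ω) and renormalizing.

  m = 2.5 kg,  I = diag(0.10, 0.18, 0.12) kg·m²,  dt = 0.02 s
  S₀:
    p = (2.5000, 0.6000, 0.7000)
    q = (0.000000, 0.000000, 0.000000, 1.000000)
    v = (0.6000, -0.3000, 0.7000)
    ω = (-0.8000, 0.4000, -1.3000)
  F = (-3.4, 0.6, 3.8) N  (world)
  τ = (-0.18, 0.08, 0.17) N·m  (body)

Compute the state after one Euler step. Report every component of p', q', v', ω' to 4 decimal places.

p' = (2.5120, 0.5940, 0.7140)
q' = (0.0130, -0.0040, -0.0080, 0.9999)
v' = (0.5728, -0.2952, 0.7304)
ω' = (-0.8422, 0.4112, -1.2674)

p + v·dt = (2.5120, 0.5940, 0.7140)
v + (F/m)dt = (0.5728, -0.2952, 0.7304)
precession coupling ω×(Iω) = (0.0312, -0.0208, -0.0256)
angular accel α = (-2.1120, 0.5600, 1.6300)
ω' = ω + α·dt = (-0.8422, 0.4112, -1.2674)
2q̇ = q⊗(0,ω) = (1.3000000, -0.4000000, -0.8000000, 0.0000000)
q + ½dt·q⊗(0,ω), renormalized = (0.0130, -0.0040, -0.0080, 0.9999)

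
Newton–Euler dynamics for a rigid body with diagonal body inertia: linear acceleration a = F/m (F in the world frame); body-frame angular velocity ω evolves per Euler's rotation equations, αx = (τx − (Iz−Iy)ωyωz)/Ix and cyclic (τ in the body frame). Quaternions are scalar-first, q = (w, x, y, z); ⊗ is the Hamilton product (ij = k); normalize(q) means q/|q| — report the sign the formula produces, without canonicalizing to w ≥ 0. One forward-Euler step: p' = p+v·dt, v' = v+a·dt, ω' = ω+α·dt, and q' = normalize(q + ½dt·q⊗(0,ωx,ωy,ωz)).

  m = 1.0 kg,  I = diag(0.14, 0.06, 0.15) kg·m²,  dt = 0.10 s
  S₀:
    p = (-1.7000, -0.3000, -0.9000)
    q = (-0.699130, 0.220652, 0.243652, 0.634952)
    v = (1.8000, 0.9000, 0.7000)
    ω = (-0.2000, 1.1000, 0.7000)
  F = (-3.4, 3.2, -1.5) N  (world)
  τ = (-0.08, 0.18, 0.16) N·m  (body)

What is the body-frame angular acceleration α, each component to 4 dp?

gyro term ω×Iω = (0.0693, 0.0014, 0.0176)
(τ − ω×Iω)/I = (-1.0664, 2.9767, 0.9493)

α = (-1.0664, 2.9767, 0.9493)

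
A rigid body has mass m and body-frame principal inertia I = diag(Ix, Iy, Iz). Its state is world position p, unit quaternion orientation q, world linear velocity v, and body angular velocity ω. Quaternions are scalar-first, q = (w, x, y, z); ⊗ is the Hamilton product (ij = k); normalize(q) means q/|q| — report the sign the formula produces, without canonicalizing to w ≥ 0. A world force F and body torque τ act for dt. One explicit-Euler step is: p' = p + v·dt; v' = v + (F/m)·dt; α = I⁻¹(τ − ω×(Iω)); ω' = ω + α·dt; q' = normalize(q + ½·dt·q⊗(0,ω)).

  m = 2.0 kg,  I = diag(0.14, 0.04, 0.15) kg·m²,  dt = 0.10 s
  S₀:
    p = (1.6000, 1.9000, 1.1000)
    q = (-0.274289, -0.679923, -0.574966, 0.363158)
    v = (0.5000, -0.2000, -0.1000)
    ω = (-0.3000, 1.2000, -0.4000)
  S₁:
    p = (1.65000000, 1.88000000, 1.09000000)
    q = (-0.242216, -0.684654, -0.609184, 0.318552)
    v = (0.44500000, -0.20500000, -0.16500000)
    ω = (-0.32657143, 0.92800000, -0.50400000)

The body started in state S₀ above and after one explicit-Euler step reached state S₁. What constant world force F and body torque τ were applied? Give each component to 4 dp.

Δω = ω₁−ω₀ = (-0.02657143, -0.27200000, -0.10400000)
τ = I·(Δω/dt) + ω₀×(Iω₀) = (-0.0900, -0.1100, -0.1200)
velocity change Δv = (-0.05500000, -0.00500000, -0.06500000)
F = m·Δv/dt = (-1.1000, -0.1000, -1.3000)

F = (-1.1000, -0.1000, -1.3000)
τ = (-0.0900, -0.1100, -0.1200)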